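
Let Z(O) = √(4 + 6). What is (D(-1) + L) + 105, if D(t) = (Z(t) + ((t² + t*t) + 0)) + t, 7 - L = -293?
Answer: 406 + √10 ≈ 409.16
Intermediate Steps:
L = 300 (L = 7 - 1*(-293) = 7 + 293 = 300)
Z(O) = √10
D(t) = t + √10 + 2*t² (D(t) = (√10 + ((t² + t*t) + 0)) + t = (√10 + ((t² + t²) + 0)) + t = (√10 + (2*t² + 0)) + t = (√10 + 2*t²) + t = t + √10 + 2*t²)
(D(-1) + L) + 105 = ((-1 + √10 + 2*(-1)²) + 300) + 105 = ((-1 + √10 + 2*1) + 300) + 105 = ((-1 + √10 + 2) + 300) + 105 = ((1 + √10) + 300) + 105 = (301 + √10) + 105 = 406 + √10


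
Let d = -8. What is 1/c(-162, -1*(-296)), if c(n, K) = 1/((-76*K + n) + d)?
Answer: -22666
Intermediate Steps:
c(n, K) = 1/(-8 + n - 76*K) (c(n, K) = 1/((-76*K + n) - 8) = 1/((n - 76*K) - 8) = 1/(-8 + n - 76*K))
1/c(-162, -1*(-296)) = 1/(1/(-8 - 162 - (-76)*(-296))) = 1/(1/(-8 - 162 - 76*296)) = 1/(1/(-8 - 162 - 22496)) = 1/(1/(-22666)) = 1/(-1/22666) = -22666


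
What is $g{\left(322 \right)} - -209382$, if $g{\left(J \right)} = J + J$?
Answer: $210026$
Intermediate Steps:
$g{\left(J \right)} = 2 J$
$g{\left(322 \right)} - -209382 = 2 \cdot 322 - -209382 = 644 + 209382 = 210026$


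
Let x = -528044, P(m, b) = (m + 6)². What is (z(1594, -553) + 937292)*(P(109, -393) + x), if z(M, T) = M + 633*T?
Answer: -303144475503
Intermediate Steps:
P(m, b) = (6 + m)²
(z(1594, -553) + 937292)*(P(109, -393) + x) = ((1594 + 633*(-553)) + 937292)*((6 + 109)² - 528044) = ((1594 - 350049) + 937292)*(115² - 528044) = (-348455 + 937292)*(13225 - 528044) = 588837*(-514819) = -303144475503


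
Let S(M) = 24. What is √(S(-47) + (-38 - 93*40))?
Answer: I*√3734 ≈ 61.106*I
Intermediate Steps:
√(S(-47) + (-38 - 93*40)) = √(24 + (-38 - 93*40)) = √(24 + (-38 - 3720)) = √(24 - 3758) = √(-3734) = I*√3734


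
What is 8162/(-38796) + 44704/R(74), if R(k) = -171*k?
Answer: -2889337/771894 ≈ -3.7432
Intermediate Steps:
8162/(-38796) + 44704/R(74) = 8162/(-38796) + 44704/((-171*74)) = 8162*(-1/38796) + 44704/(-12654) = -77/366 + 44704*(-1/12654) = -77/366 - 22352/6327 = -2889337/771894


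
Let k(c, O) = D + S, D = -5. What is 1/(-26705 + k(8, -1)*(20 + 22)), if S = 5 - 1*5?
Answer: -1/26915 ≈ -3.7154e-5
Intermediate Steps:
S = 0 (S = 5 - 5 = 0)
k(c, O) = -5 (k(c, O) = -5 + 0 = -5)
1/(-26705 + k(8, -1)*(20 + 22)) = 1/(-26705 - 5*(20 + 22)) = 1/(-26705 - 5*42) = 1/(-26705 - 210) = 1/(-26915) = -1/26915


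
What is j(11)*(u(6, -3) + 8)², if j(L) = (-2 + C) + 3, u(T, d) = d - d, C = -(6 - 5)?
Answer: 0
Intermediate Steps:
C = -1 (C = -1*1 = -1)
u(T, d) = 0
j(L) = 0 (j(L) = (-2 - 1) + 3 = -3 + 3 = 0)
j(11)*(u(6, -3) + 8)² = 0*(0 + 8)² = 0*8² = 0*64 = 0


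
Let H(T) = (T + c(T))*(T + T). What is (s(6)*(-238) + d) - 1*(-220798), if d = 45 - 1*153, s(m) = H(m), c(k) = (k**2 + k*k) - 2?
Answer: 3634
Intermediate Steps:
c(k) = -2 + 2*k**2 (c(k) = (k**2 + k**2) - 2 = 2*k**2 - 2 = -2 + 2*k**2)
H(T) = 2*T*(-2 + T + 2*T**2) (H(T) = (T + (-2 + 2*T**2))*(T + T) = (-2 + T + 2*T**2)*(2*T) = 2*T*(-2 + T + 2*T**2))
s(m) = 2*m*(-2 + m + 2*m**2)
d = -108 (d = 45 - 153 = -108)
(s(6)*(-238) + d) - 1*(-220798) = ((2*6*(-2 + 6 + 2*6**2))*(-238) - 108) - 1*(-220798) = ((2*6*(-2 + 6 + 2*36))*(-238) - 108) + 220798 = ((2*6*(-2 + 6 + 72))*(-238) - 108) + 220798 = ((2*6*76)*(-238) - 108) + 220798 = (912*(-238) - 108) + 220798 = (-217056 - 108) + 220798 = -217164 + 220798 = 3634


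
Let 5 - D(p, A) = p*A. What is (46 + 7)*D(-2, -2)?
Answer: 53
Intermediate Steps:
D(p, A) = 5 - A*p (D(p, A) = 5 - p*A = 5 - A*p)
(46 + 7)*D(-2, -2) = (46 + 7)*(5 - 1*(-2)*(-2)) = 53*(5 - 4) = 53*1 = 53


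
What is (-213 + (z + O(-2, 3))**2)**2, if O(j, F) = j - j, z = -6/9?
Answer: 3659569/81 ≈ 45180.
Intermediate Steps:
z = -2/3 (z = -6*1/9 = -2/3 ≈ -0.66667)
O(j, F) = 0
(-213 + (z + O(-2, 3))**2)**2 = (-213 + (-2/3 + 0)**2)**2 = (-213 + (-2/3)**2)**2 = (-213 + 4/9)**2 = (-1913/9)**2 = 3659569/81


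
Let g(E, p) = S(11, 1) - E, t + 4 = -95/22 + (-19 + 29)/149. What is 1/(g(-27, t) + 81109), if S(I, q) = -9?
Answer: 1/81127 ≈ 1.2326e-5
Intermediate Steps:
t = -27047/3278 (t = -4 + (-95/22 + (-19 + 29)/149) = -4 + (-95*1/22 + 10*(1/149)) = -4 + (-95/22 + 10/149) = -4 - 13935/3278 = -27047/3278 ≈ -8.2511)
g(E, p) = -9 - E
1/(g(-27, t) + 81109) = 1/((-9 - 1*(-27)) + 81109) = 1/((-9 + 27) + 81109) = 1/(18 + 81109) = 1/81127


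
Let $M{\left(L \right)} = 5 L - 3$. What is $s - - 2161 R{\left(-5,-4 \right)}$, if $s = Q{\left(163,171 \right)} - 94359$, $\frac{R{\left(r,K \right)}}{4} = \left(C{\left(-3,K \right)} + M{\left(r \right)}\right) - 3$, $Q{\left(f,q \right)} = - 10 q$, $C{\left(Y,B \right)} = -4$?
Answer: $-398609$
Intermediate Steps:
$M{\left(L \right)} = -3 + 5 L$
$R{\left(r,K \right)} = -40 + 20 r$ ($R{\left(r,K \right)} = 4 \left(\left(-4 + \left(-3 + 5 r\right)\right) - 3\right) = 4 \left(\left(-7 + 5 r\right) - 3\right) = 4 \left(-10 + 5 r\right) = -40 + 20 r$)
$s = -96069$ ($s = \left(-10\right) 171 - 94359 = -1710 - 94359 = -96069$)
$s - - 2161 R{\left(-5,-4 \right)} = -96069 - - 2161 \left(-40 + 20 \left(-5\right)\right) = -96069 - - 2161 \left(-40 - 100\right) = -96069 - \left(-2161\right) \left(-140\right) = -96069 - 302540 = -398609$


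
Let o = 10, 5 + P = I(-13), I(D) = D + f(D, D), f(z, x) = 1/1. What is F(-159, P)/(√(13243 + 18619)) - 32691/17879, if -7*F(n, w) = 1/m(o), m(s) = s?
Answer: -32691/17879 - √31862/2230340 ≈ -1.8285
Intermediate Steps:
f(z, x) = 1
I(D) = 1 + D (I(D) = D + 1 = 1 + D)
P = -17 (P = -5 + (1 - 13) = -5 - 12 = -17)
F(n, w) = -1/70 (F(n, w) = -⅐/10 = -⅐*⅒ = -1/70)
F(-159, P)/(√(13243 + 18619)) - 32691/17879 = -1/(70*√(13243 + 18619)) - 32691/17879 = -√31862/31862/70 - 32691*1/17879 = -√31862/2230340 - 32691/17879 = -32691/17879 - √31862/2230340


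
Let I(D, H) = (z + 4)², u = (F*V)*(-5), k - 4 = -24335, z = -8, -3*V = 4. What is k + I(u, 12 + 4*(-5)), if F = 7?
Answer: -24315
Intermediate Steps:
V = -4/3 (V = -⅓*4 = -4/3 ≈ -1.3333)
k = -24331 (k = 4 - 24335 = -24331)
u = 140/3 (u = (7*(-4/3))*(-5) = -28/3*(-5) = 140/3 ≈ 46.667)
I(D, H) = 16 (I(D, H) = (-8 + 4)² = (-4)² = 16)
k + I(u, 12 + 4*(-5)) = -24331 + 16 = -24315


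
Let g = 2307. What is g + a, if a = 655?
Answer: 2962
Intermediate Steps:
g + a = 2307 + 655 = 2962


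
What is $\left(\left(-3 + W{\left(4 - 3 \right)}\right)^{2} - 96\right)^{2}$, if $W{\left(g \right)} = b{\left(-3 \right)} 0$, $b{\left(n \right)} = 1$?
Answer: $7569$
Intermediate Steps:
$W{\left(g \right)} = 0$ ($W{\left(g \right)} = 1 \cdot 0 = 0$)
$\left(\left(-3 + W{\left(4 - 3 \right)}\right)^{2} - 96\right)^{2} = \left(\left(-3 + 0\right)^{2} - 96\right)^{2} = \left(\left(-3\right)^{2} - 96\right)^{2} = \left(9 - 96\right)^{2} = \left(-87\right)^{2} = 7569$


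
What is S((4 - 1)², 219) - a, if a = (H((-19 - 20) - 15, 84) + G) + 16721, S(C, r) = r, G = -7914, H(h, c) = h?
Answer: -8534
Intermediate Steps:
a = 8753 (a = (((-19 - 20) - 15) - 7914) + 16721 = ((-39 - 15) - 7914) + 16721 = (-54 - 7914) + 16721 = -7968 + 16721 = 8753)
S((4 - 1)², 219) - a = 219 - 1*8753 = 219 - 8753 = -8534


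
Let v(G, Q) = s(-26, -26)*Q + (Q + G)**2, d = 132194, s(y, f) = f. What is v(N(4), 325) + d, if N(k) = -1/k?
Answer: 3667305/16 ≈ 2.2921e+5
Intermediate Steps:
v(G, Q) = (G + Q)**2 - 26*Q (v(G, Q) = -26*Q + (Q + G)**2 = -26*Q + (G + Q)**2 = (G + Q)**2 - 26*Q)
v(N(4), 325) + d = ((-1/4 + 325)**2 - 26*325) + 132194 = ((-1*1/4 + 325)**2 - 8450) + 132194 = ((-1/4 + 325)**2 - 8450) + 132194 = ((1299/4)**2 - 8450) + 132194 = (1687401/16 - 8450) + 132194 = 1552201/16 + 132194 = 3667305/16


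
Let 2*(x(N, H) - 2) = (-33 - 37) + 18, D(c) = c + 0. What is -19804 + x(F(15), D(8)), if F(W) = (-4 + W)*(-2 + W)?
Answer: -19828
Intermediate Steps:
D(c) = c
x(N, H) = -24 (x(N, H) = 2 + ((-33 - 37) + 18)/2 = 2 + (-70 + 18)/2 = 2 + (½)*(-52) = 2 - 26 = -24)
-19804 + x(F(15), D(8)) = -19804 - 24 = -19828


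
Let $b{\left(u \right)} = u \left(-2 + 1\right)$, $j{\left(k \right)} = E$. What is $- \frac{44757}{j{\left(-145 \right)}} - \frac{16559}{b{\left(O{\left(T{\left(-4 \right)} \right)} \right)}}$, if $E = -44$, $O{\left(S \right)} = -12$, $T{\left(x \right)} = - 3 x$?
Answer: $- \frac{23939}{66} \approx -362.71$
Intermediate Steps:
$j{\left(k \right)} = -44$
$b{\left(u \right)} = - u$ ($b{\left(u \right)} = u \left(-1\right) = - u$)
$- \frac{44757}{j{\left(-145 \right)}} - \frac{16559}{b{\left(O{\left(T{\left(-4 \right)} \right)} \right)}} = - \frac{44757}{-44} - \frac{16559}{\left(-1\right) \left(-12\right)} = \left(-44757\right) \left(- \frac{1}{44}\right) - \frac{16559}{12} = \frac{44757}{44} - \frac{16559}{12} = - \frac{23939}{66}$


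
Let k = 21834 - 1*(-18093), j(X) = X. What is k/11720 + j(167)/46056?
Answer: 115052197/33736020 ≈ 3.4104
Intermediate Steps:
k = 39927 (k = 21834 + 18093 = 39927)
k/11720 + j(167)/46056 = 39927/11720 + 167/46056 = 115052197/33736020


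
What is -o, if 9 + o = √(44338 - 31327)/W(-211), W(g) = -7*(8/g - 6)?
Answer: 9 - 211*√13011/8918 ≈ 6.3012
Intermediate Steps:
W(g) = 42 - 56/g (W(g) = -7*(-6 + 8/g) = 42 - 56/g)
o = -9 + 211*√13011/8918 (o = -9 + √(44338 - 31327)/(42 - 56/(-211)) = -9 + √13011/(42 - 56*(-1/211)) = -9 + √13011/(42 + 56/211) = -9 + √13011/(8918/211) = -9 + √13011*(211/8918) = -9 + 211*√13011/8918 ≈ -6.3012)
-o = -(-9 + 211*√13011/8918) = 9 - 211*√13011/8918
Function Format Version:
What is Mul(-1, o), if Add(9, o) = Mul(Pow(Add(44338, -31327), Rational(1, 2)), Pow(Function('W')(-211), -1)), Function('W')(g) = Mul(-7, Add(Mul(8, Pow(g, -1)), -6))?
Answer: Add(9, Mul(Rational(-211, 8918), Pow(13011, Rational(1, 2)))) ≈ 6.3012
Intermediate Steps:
Function('W')(g) = Add(42, Mul(-56, Pow(g, -1))) (Function('W')(g) = Mul(-7, Add(-6, Mul(8, Pow(g, -1)))) = Add(42, Mul(-56, Pow(g, -1))))
o = Add(-9, Mul(Rational(211, 8918), Pow(13011, Rational(1, 2)))) (o = Add(-9, Mul(Pow(Add(44338, -31327), Rational(1, 2)), Pow(Add(42, Mul(-56, Pow(-211, -1))), -1))) = Add(-9, Mul(Pow(13011, Rational(1, 2)), Pow(Add(42, Mul(-56, Rational(-1, 211))), -1))) = Add(-9, Mul(Pow(13011, Rational(1, 2)), Pow(Add(42, Rational(56, 211)), -1))) = Add(-9, Mul(Pow(13011, Rational(1, 2)), Pow(Rational(8918, 211), -1))) = Add(-9, Mul(Pow(13011, Rational(1, 2)), Rational(211, 8918))) = Add(-9, Mul(Rational(211, 8918), Pow(13011, Rational(1, 2)))) ≈ -6.3012)
Mul(-1, o) = Mul(-1, Add(-9, Mul(Rational(211, 8918), Pow(13011, Rational(1, 2))))) = Add(9, Mul(Rational(-211, 8918), Pow(13011, Rational(1, 2))))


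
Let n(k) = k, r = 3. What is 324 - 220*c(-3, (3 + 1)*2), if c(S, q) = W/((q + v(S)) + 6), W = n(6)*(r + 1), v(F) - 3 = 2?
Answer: 876/19 ≈ 46.105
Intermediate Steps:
v(F) = 5 (v(F) = 3 + 2 = 5)
W = 24 (W = 6*(3 + 1) = 6*4 = 24)
c(S, q) = 24/(11 + q) (c(S, q) = 24/((q + 5) + 6) = 24/((5 + q) + 6) = 24/(11 + q))
324 - 220*c(-3, (3 + 1)*2) = 324 - 5280/(11 + (3 + 1)*2) = 324 - 5280/(11 + 4*2) = 324 - 5280/(11 + 8) = 324 - 5280/19 = 876/19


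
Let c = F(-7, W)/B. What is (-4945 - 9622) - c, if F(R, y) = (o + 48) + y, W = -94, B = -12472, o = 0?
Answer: -90839835/6236 ≈ -14567.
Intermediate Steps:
F(R, y) = 48 + y (F(R, y) = (0 + 48) + y = 48 + y)
c = 23/6236 (c = (48 - 94)/(-12472) = -46*(-1/12472) = 23/6236 ≈ 0.0036883)
(-4945 - 9622) - c = (-4945 - 9622) - 1*23/6236 = -14567 - 23/6236 = -90839835/6236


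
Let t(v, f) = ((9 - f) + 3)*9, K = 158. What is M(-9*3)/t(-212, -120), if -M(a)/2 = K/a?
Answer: 79/8019 ≈ 0.0098516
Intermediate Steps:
t(v, f) = 108 - 9*f (t(v, f) = (12 - f)*9 = 108 - 9*f)
M(a) = -316/a
M(-9*3)/t(-212, -120) = (-316/((-9*3)))/(108 - 9*(-120)) = (-316/(-27))/(108 + 1080) = -316*(-1/27)/1188 = (316/27)*(1/1188) = 79/8019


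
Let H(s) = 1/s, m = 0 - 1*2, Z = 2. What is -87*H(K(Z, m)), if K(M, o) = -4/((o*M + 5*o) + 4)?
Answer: -435/2 ≈ -217.50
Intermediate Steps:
m = -2 (m = 0 - 2 = -2)
K(M, o) = -4/(4 + 5*o + M*o) (K(M, o) = -4/((M*o + 5*o) + 4) = -4/((5*o + M*o) + 4) = -4/(4 + 5*o + M*o))
-87*H(K(Z, m)) = -87/((-4/(4 + 5*(-2) + 2*(-2)))) = -87/((-4/(4 - 10 - 4))) = -87/((-4/(-10))) = -87/((-4*(-⅒))) = -87/⅖ = -87*5/2 = -435/2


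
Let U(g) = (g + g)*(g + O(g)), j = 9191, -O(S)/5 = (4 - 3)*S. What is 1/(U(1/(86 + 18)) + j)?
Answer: 1352/12426231 ≈ 0.00010880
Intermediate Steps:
O(S) = -5*S (O(S) = -5*(4 - 3)*S = -5*S)
U(g) = -8*g**2 (U(g) = (g + g)*(g - 5*g) = (2*g)*(-4*g) = -8*g**2)
1/(U(1/(86 + 18)) + j) = 1/(-8/(86 + 18)**2 + 9191) = 1/(-8*(1/104)**2 + 9191) = 1/(-8*1/10816 + 9191) = 1/(-1/1352 + 9191) = 1/(12426231/1352) = 1352/12426231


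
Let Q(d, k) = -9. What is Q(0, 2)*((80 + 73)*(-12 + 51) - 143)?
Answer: -52416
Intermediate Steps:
Q(0, 2)*((80 + 73)*(-12 + 51) - 143) = -9*((80 + 73)*(-12 + 51) - 143) = -9*(153*39 - 143) = -9*(5967 - 143) = -9*5824 = -52416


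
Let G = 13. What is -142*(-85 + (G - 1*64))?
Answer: 19312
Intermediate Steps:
-142*(-85 + (G - 1*64)) = -142*(-85 + (13 - 1*64)) = -142*(-85 + (13 - 64)) = -142*(-85 - 51) = -142*(-136) = 19312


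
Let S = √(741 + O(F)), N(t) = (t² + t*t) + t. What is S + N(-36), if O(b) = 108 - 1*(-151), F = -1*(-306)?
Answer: 2556 + 10*√10 ≈ 2587.6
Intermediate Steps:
F = 306
O(b) = 259 (O(b) = 108 + 151 = 259)
N(t) = t + 2*t² (N(t) = (t² + t²) + t = 2*t² + t = t + 2*t²)
S = 10*√10 (S = √(741 + 259) = √1000 = 10*√10 ≈ 31.623)
S + N(-36) = 10*√10 - 36*(1 + 2*(-36)) = 10*√10 - 36*(1 - 72) = 10*√10 - 36*(-71) = 10*√10 + 2556 = 2556 + 10*√10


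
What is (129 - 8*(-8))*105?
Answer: 20265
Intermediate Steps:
(129 - 8*(-8))*105 = (129 + 64)*105 = 193*105 = 20265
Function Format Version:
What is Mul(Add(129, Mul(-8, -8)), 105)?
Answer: 20265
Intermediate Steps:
Mul(Add(129, Mul(-8, -8)), 105) = Mul(Add(129, 64), 105) = Mul(193, 105) = 20265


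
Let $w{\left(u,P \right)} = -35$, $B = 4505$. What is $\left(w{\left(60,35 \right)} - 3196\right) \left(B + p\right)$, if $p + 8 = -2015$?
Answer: $-8019342$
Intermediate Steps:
$p = -2023$ ($p = -8 - 2015 = -2023$)
$\left(w{\left(60,35 \right)} - 3196\right) \left(B + p\right) = \left(-35 - 3196\right) \left(4505 - 2023\right) = \left(-3231\right) 2482 = -8019342$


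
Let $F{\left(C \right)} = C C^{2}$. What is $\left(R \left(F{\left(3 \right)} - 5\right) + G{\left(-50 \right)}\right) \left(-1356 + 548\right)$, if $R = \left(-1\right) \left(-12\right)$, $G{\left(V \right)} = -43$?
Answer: $-178568$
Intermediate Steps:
$F{\left(C \right)} = C^{3}$
$R = 12$
$\left(R \left(F{\left(3 \right)} - 5\right) + G{\left(-50 \right)}\right) \left(-1356 + 548\right) = \left(12 \left(3^{3} - 5\right) - 43\right) \left(-1356 + 548\right) = \left(12 \left(27 - 5\right) - 43\right) \left(-808\right) = \left(12 \cdot 22 - 43\right) \left(-808\right) = \left(264 - 43\right) \left(-808\right) = 221 \left(-808\right) = -178568$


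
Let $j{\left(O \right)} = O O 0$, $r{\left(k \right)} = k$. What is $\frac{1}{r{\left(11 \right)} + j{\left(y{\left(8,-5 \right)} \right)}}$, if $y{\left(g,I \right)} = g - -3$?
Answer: $\frac{1}{11} \approx 0.090909$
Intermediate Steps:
$y{\left(g,I \right)} = 3 + g$ ($y{\left(g,I \right)} = g + 3 = 3 + g$)
$j{\left(O \right)} = 0$ ($j{\left(O \right)} = O^{2} \cdot 0 = 0$)
$\frac{1}{r{\left(11 \right)} + j{\left(y{\left(8,-5 \right)} \right)}} = \frac{1}{11 + 0} = \frac{1}{11}$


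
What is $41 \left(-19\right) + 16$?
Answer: $-763$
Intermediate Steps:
$41 \left(-19\right) + 16 = -779 + 16 = -763$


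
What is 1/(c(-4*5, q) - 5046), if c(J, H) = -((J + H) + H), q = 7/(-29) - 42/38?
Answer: -551/2767842 ≈ -0.00019907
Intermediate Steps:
q = -742/551 (q = 7*(-1/29) - 42*1/38 = -7/29 - 21/19 = -742/551 ≈ -1.3466)
c(J, H) = -J - 2*H (c(J, H) = -((H + J) + H) = -(J + 2*H) = -J - 2*H)
1/(c(-4*5, q) - 5046) = 1/((-(-4)*5 - 2*(-742/551)) - 5046) = 1/((-1*(-20) + 1484/551) - 5046) = 1/((20 + 1484/551) - 5046) = 1/(12504/551 - 5046) = 1/(-2767842/551) = -551/2767842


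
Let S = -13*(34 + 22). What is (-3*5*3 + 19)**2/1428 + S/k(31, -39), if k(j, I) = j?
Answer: -254657/11067 ≈ -23.010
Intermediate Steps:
S = -728 (S = -13*56 = -728)
(-3*5*3 + 19)**2/1428 + S/k(31, -39) = (-3*5*3 + 19)**2/1428 - 728/31 = (-15*3 + 19)**2*(1/1428) - 728*1/31 = (-45 + 19)**2*(1/1428) - 728/31 = (-26)**2*(1/1428) - 728/31 = 676*(1/1428) - 728/31 = 169/357 - 728/31 = -254657/11067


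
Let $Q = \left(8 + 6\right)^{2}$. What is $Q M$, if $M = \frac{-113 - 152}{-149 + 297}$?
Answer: $- \frac{12985}{37} \approx -350.95$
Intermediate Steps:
$Q = 196$ ($Q = 14^{2} = 196$)
$M = - \frac{265}{148} \approx -1.7905$
$Q M = 196 \left(- \frac{265}{148}\right) = - \frac{12985}{37}$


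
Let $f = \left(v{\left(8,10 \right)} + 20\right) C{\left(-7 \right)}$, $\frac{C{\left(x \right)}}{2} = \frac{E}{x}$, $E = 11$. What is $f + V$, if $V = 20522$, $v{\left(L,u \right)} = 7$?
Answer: $\frac{143060}{7} \approx 20437.0$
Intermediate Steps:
$C{\left(x \right)} = \frac{22}{x}$ ($C{\left(x \right)} = 2 \frac{11}{x} = \frac{22}{x}$)
$f = - \frac{594}{7}$ ($f = \left(7 + 20\right) \frac{22}{-7} = 27 \cdot 22 \left(- \frac{1}{7}\right) = 27 \left(- \frac{22}{7}\right) = - \frac{594}{7} \approx -84.857$)
$f + V = - \frac{594}{7} + 20522 = \frac{143060}{7}$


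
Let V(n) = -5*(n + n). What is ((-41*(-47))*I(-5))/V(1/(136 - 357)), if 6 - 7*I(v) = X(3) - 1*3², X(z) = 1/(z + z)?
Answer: 37902163/420 ≈ 90243.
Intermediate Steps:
X(z) = 1/(2*z)
V(n) = -10*n
I(v) = 89/42 (I(v) = 6/7 - ((½)/3 - 1*3²)/7 = 6/7 - ((½)*(⅓) - 1*9)/7 = 6/7 - (⅙ - 9)/7 = 6/7 - ⅐*(-53/6) = 6/7 + 53/42 = 89/42)
((-41*(-47))*I(-5))/V(1/(136 - 357)) = (-41*(-47)*(89/42))/((-10/(136 - 357))) = (1927*(89/42))/((-10/(-221))) = 171503/(42*((-10*(-1/221)))) = 171503/(42*(10/221)) = (171503/42)*(221/10) = 37902163/420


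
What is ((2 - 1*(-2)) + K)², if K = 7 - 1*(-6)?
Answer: 289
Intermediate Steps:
K = 13 (K = 7 + 6 = 13)
((2 - 1*(-2)) + K)² = ((2 - 1*(-2)) + 13)² = ((2 + 2) + 13)² = (4 + 13)² = 17² = 289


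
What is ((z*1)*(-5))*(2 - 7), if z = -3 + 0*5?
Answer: -75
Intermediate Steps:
z = -3 (z = -3 + 0 = -3)
((z*1)*(-5))*(2 - 7) = (-3*1*(-5))*(2 - 7) = -3*(-5)*(-5) = 15*(-5) = -75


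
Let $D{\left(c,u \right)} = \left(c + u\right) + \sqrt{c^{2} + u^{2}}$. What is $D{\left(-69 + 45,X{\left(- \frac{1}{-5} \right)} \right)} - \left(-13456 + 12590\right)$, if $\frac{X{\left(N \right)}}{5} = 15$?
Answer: $917 + 3 \sqrt{689} \approx 995.75$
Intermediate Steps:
$X{\left(N \right)} = 75$ ($X{\left(N \right)} = 5 \cdot 15 = 75$)
$D{\left(c,u \right)} = c + u + \sqrt{c^{2} + u^{2}}$
$D{\left(-69 + 45,X{\left(- \frac{1}{-5} \right)} \right)} - \left(-13456 + 12590\right) = \left(\left(-69 + 45\right) + 75 + \sqrt{\left(-69 + 45\right)^{2} + 75^{2}}\right) - \left(-13456 + 12590\right) = \left(-24 + 75 + \sqrt{\left(-24\right)^{2} + 5625}\right) - -866 = \left(-24 + 75 + \sqrt{576 + 5625}\right) + 866 = \left(-24 + 75 + \sqrt{6201}\right) + 866 = \left(-24 + 75 + 3 \sqrt{689}\right) + 866 = \left(51 + 3 \sqrt{689}\right) + 866 = 917 + 3 \sqrt{689}$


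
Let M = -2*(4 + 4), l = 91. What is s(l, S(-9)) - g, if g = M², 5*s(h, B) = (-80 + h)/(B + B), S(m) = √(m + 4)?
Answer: -256 - 11*I*√5/50 ≈ -256.0 - 0.49193*I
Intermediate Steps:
S(m) = √(4 + m)
M = -16 (M = -2*8 = -16)
s(h, B) = (-80 + h)/(10*B) (s(h, B) = ((-80 + h)/(B + B))/5 = ((-80 + h)/((2*B)))/5 = ((-80 + h)*(1/(2*B)))/5 = ((-80 + h)/(2*B))/5 = (-80 + h)/(10*B))
g = 256 (g = (-16)² = 256)
s(l, S(-9)) - g = (-80 + 91)/(10*(√(4 - 9))) - 1*256 = (⅒)*11/√(-5) - 256 = (⅒)*11/(I*√5) - 256 = (⅒)*(-I*√5/5)*11 - 256 = -11*I*√5/50 - 256 = -256 - 11*I*√5/50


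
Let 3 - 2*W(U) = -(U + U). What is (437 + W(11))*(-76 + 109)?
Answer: 29667/2 ≈ 14834.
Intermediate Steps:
W(U) = 3/2 + U (W(U) = 3/2 - (-1)*(U + U)/2 = 3/2 - (-1)*2*U/2 = 3/2 - (-1)*U = 3/2 + U)
(437 + W(11))*(-76 + 109) = (437 + (3/2 + 11))*(-76 + 109) = (437 + 25/2)*33 = (899/2)*33 = 29667/2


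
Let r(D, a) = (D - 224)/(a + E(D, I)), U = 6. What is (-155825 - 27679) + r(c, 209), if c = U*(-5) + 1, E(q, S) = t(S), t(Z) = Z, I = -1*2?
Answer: -1651547/9 ≈ -1.8351e+5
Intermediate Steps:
I = -2
E(q, S) = S
c = -29 (c = 6*(-5) + 1 = -30 + 1 = -29)
r(D, a) = (-224 + D)/(-2 + a) (r(D, a) = (D - 224)/(a - 2) = (-224 + D)/(-2 + a))
(-155825 - 27679) + r(c, 209) = (-155825 - 27679) + (-224 - 29)/(-2 + 209) = -183504 - 253/207 = -183504 + (1/207)*(-253) = -183504 - 11/9 = -1651547/9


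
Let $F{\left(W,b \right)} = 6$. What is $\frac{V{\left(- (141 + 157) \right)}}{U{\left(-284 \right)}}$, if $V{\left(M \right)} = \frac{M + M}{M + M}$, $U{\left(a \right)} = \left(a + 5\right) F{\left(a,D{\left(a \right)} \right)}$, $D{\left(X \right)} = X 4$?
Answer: $- \frac{1}{1674} \approx -0.00059737$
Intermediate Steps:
$D{\left(X \right)} = 4 X$
$U{\left(a \right)} = 30 + 6 a$ ($U{\left(a \right)} = \left(a + 5\right) 6 = \left(5 + a\right) 6 = 30 + 6 a$)
$V{\left(M \right)} = 1$ ($V{\left(M \right)} = \frac{2 M}{2 M} = 2 M \frac{1}{2 M} = 1$)
$\frac{V{\left(- (141 + 157) \right)}}{U{\left(-284 \right)}} = 1 \frac{1}{30 + 6 \left(-284\right)} = 1 \frac{1}{30 - 1704} = 1 \frac{1}{-1674} = 1 \left(- \frac{1}{1674}\right) = - \frac{1}{1674}$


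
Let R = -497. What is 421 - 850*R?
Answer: 422871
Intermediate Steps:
421 - 850*R = 421 - 850*(-497) = 421 + 422450 = 422871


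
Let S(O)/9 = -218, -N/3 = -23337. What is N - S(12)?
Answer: 71973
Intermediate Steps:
N = 70011 (N = -3*(-23337) = 70011)
S(O) = -1962 (S(O) = 9*(-218) = -1962)
N - S(12) = 70011 - 1*(-1962) = 70011 + 1962 = 71973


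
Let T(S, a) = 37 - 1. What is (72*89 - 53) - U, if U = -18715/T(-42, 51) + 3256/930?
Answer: 38342189/5580 ≈ 6871.4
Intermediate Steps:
T(S, a) = 36
U = -2881289/5580 (U = -18715/36 + 3256/930 = -18715*1/36 + 3256*(1/930) = -18715/36 + 1628/465 = -2881289/5580 ≈ -516.36)
(72*89 - 53) - U = (72*89 - 53) - 1*(-2881289/5580) = (6408 - 53) + 2881289/5580 = 6355 + 2881289/5580 = 38342189/5580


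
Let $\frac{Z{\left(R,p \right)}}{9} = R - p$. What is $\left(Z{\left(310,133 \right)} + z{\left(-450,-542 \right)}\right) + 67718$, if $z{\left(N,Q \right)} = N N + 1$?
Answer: $271812$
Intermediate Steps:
$Z{\left(R,p \right)} = - 9 p + 9 R$ ($Z{\left(R,p \right)} = 9 \left(R - p\right) = - 9 p + 9 R$)
$z{\left(N,Q \right)} = 1 + N^{2}$ ($z{\left(N,Q \right)} = N^{2} + 1 = 1 + N^{2}$)
$\left(Z{\left(310,133 \right)} + z{\left(-450,-542 \right)}\right) + 67718 = \left(\left(\left(-9\right) 133 + 9 \cdot 310\right) + \left(1 + \left(-450\right)^{2}\right)\right) + 67718 = \left(\left(-1197 + 2790\right) + \left(1 + 202500\right)\right) + 67718 = \left(1593 + 202501\right) + 67718 = 204094 + 67718 = 271812$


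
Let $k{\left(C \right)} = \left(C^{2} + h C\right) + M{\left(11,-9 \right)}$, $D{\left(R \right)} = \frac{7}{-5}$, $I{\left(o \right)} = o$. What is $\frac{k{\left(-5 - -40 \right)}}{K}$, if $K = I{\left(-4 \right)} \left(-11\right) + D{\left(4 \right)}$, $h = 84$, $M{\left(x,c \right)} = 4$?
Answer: $\frac{20845}{213} \approx 97.864$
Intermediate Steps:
$D{\left(R \right)} = - \frac{7}{5}$ ($D{\left(R \right)} = 7 \left(- \frac{1}{5}\right) = - \frac{7}{5}$)
$k{\left(C \right)} = 4 + C^{2} + 84 C$ ($k{\left(C \right)} = \left(C^{2} + 84 C\right) + 4 = 4 + C^{2} + 84 C$)
$K = \frac{213}{5}$ ($K = \left(-4\right) \left(-11\right) - \frac{7}{5} = 44 - \frac{7}{5} = \frac{213}{5} \approx 42.6$)
$\frac{k{\left(-5 - -40 \right)}}{K} = \frac{4 + \left(-5 - -40\right)^{2} + 84 \left(-5 - -40\right)}{\frac{213}{5}} = \left(4 + \left(-5 + 40\right)^{2} + 84 \left(-5 + 40\right)\right) \frac{5}{213} = \left(4 + 35^{2} + 84 \cdot 35\right) \frac{5}{213} = \left(4 + 1225 + 2940\right) \frac{5}{213} = 4169 \cdot \frac{5}{213} = \frac{20845}{213}$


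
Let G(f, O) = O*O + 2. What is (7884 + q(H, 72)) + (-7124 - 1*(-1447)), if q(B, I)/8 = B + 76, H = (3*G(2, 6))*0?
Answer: 2815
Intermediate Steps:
G(f, O) = 2 + O² (G(f, O) = O² + 2 = 2 + O²)
H = 0 (H = (3*(2 + 6²))*0 = (3*(2 + 36))*0 = (3*38)*0 = 114*0 = 0)
q(B, I) = 608 + 8*B (q(B, I) = 8*(B + 76) = 8*(76 + B) = 608 + 8*B)
(7884 + q(H, 72)) + (-7124 - 1*(-1447)) = (7884 + (608 + 8*0)) + (-7124 - 1*(-1447)) = (7884 + (608 + 0)) + (-7124 + 1447) = (7884 + 608) - 5677 = 8492 - 5677 = 2815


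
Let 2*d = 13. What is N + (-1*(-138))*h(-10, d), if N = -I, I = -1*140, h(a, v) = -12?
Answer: -1516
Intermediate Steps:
d = 13/2 (d = (½)*13 = 13/2 ≈ 6.5000)
I = -140
N = 140 (N = -1*(-140) = 140)
N + (-1*(-138))*h(-10, d) = 140 - 1*(-138)*(-12) = 140 + 138*(-12) = 140 - 1656 = -1516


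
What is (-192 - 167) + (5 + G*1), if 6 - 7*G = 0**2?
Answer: -2472/7 ≈ -353.14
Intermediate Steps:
G = 6/7 (G = 6/7 - 1/7*0**2 = 6/7 - 1/7*0 = 6/7 + 0 = 6/7 ≈ 0.85714)
(-192 - 167) + (5 + G*1) = (-192 - 167) + (5 + (6/7)*1) = -359 + (5 + 6/7) = -359 + 41/7 = -2472/7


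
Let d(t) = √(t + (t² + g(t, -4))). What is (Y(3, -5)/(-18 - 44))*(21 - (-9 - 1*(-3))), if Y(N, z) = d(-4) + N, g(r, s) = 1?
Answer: -81/62 - 27*√13/62 ≈ -2.8766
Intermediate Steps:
d(t) = √(1 + t + t²) (d(t) = √(t + (t² + 1)) = √(t + (1 + t²)) = √(1 + t + t²))
Y(N, z) = N + √13 (Y(N, z) = √(1 - 4 + (-4)²) + N = √(1 - 4 + 16) + N = √13 + N = N + √13)
(Y(3, -5)/(-18 - 44))*(21 - (-9 - 1*(-3))) = ((3 + √13)/(-18 - 44))*(21 - (-9 - 1*(-3))) = ((3 + √13)/(-62))*(21 - (-9 + 3)) = (-(3 + √13)/62)*(21 - 1*(-6)) = (-3/62 - √13/62)*(21 + 6) = (-3/62 - √13/62)*27 = -81/62 - 27*√13/62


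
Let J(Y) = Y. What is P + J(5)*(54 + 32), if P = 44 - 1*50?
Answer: 424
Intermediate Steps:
P = -6 (P = 44 - 50 = -6)
P + J(5)*(54 + 32) = -6 + 5*(54 + 32) = -6 + 5*86 = -6 + 430 = 424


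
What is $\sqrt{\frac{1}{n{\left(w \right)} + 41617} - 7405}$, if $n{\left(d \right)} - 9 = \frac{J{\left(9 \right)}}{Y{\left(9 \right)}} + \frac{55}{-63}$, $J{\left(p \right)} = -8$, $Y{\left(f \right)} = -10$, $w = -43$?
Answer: $\frac{4 i \sqrt{79570854619526590}}{13112167} \approx 86.052 i$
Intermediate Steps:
$n{\left(d \right)} = \frac{2812}{315}$ ($n{\left(d \right)} = 9 + \left(- \frac{8}{-10} + \frac{55}{-63}\right) = 9 + \left(\left(-8\right) \left(- \frac{1}{10}\right) + 55 \left(- \frac{1}{63}\right)\right) = 9 + \left(\frac{4}{5} - \frac{55}{63}\right) = 9 - \frac{23}{315} = \frac{2812}{315}$)
$\sqrt{\frac{1}{n{\left(w \right)} + 41617} - 7405} = \sqrt{\frac{1}{\frac{2812}{315} + 41617} - 7405} = \sqrt{\frac{1}{\frac{13112167}{315}} - 7405} = \sqrt{\frac{315}{13112167} - 7405} = \sqrt{- \frac{97095596320}{13112167}} = \frac{4 i \sqrt{79570854619526590}}{13112167}$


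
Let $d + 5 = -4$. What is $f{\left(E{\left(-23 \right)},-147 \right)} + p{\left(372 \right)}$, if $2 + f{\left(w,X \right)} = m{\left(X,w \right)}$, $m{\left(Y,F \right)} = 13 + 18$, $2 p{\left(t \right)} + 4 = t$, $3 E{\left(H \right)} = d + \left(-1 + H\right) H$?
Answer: $213$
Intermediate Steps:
$d = -9$ ($d = -5 - 4 = -9$)
$E{\left(H \right)} = -3 + \frac{H \left(-1 + H\right)}{3}$ ($E{\left(H \right)} = \frac{-9 + \left(-1 + H\right) H}{3} = \frac{-9 + H \left(-1 + H\right)}{3} = -3 + \frac{H \left(-1 + H\right)}{3}$)
$p{\left(t \right)} = -2 + \frac{t}{2}$
$m{\left(Y,F \right)} = 31$
$f{\left(w,X \right)} = 29$ ($f{\left(w,X \right)} = -2 + 31 = 29$)
$f{\left(E{\left(-23 \right)},-147 \right)} + p{\left(372 \right)} = 29 + \left(-2 + \frac{1}{2} \cdot 372\right) = 29 + \left(-2 + 186\right) = 29 + 184 = 213$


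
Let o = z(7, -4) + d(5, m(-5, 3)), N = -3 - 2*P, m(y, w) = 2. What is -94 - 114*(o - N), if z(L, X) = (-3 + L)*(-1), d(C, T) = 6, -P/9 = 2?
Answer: 3440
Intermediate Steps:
P = -18 (P = -9*2 = -18)
z(L, X) = 3 - L
N = 33 (N = -3 - 2*(-18) = -3 + 36 = 33)
o = 2 (o = (3 - 1*7) + 6 = (3 - 7) + 6 = -4 + 6 = 2)
-94 - 114*(o - N) = -94 - 114*(2 - 1*33) = -94 - 114*(2 - 33) = -94 - 114*(-31) = -94 + 3534 = 3440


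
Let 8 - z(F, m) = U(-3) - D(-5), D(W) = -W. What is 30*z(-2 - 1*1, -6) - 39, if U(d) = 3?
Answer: 261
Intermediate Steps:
z(F, m) = 10 (z(F, m) = 8 - (3 - (-1)*(-5)) = 8 - (3 - 1*5) = 8 - (3 - 5) = 8 - 1*(-2) = 8 + 2 = 10)
30*z(-2 - 1*1, -6) - 39 = 30*10 - 39 = 300 - 39 = 261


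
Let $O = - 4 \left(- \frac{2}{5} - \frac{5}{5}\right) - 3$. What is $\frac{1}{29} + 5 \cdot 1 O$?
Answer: $\frac{378}{29} \approx 13.034$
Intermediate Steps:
$O = \frac{13}{5}$ ($O = - 4 \left(\left(-2\right) \frac{1}{5} - 1\right) - 3 = - 4 \left(- \frac{2}{5} - 1\right) - 3 = \left(-4\right) \left(- \frac{7}{5}\right) - 3 = \frac{28}{5} - 3 = \frac{13}{5} \approx 2.6$)
$\frac{1}{29} + 5 \cdot 1 O = \frac{1}{29} + 5 \cdot 1 \cdot \frac{13}{5} = \frac{1}{29} + 5 \cdot \frac{13}{5} = \frac{1}{29} + 13 = \frac{378}{29}$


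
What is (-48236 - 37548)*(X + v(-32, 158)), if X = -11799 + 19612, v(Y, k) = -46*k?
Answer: -46752280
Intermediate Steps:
X = 7813
(-48236 - 37548)*(X + v(-32, 158)) = (-48236 - 37548)*(7813 - 46*158) = -85784*(7813 - 7268) = -85784*545 = -46752280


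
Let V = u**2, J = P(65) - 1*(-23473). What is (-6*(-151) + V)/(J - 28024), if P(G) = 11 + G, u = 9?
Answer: -987/4475 ≈ -0.22056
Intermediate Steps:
J = 23549 (J = (11 + 65) - 1*(-23473) = 76 + 23473 = 23549)
V = 81 (V = 9**2 = 81)
(-6*(-151) + V)/(J - 28024) = (-6*(-151) + 81)/(23549 - 28024) = (906 + 81)/(-4475) = 987*(-1/4475) = -987/4475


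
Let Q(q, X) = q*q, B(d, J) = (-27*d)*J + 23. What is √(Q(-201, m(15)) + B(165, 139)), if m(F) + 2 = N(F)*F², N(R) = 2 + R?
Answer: I*√578821 ≈ 760.8*I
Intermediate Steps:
B(d, J) = 23 - 27*J*d (B(d, J) = -27*J*d + 23 = 23 - 27*J*d)
m(F) = -2 + F²*(2 + F) (m(F) = -2 + (2 + F)*F² = -2 + F²*(2 + F))
Q(q, X) = q²
√(Q(-201, m(15)) + B(165, 139)) = √((-201)² + (23 - 27*139*165)) = √(40401 + (23 - 619245)) = √(40401 - 619222) = √(-578821) = I*√578821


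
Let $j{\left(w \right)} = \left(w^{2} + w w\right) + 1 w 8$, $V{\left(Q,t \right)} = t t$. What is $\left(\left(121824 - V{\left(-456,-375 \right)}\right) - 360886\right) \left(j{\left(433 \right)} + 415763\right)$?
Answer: $-301549313835$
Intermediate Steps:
$V{\left(Q,t \right)} = t^{2}$
$j{\left(w \right)} = 2 w^{2} + 8 w$ ($j{\left(w \right)} = \left(w^{2} + w^{2}\right) + w 8 = 2 w^{2} + 8 w$)
$\left(\left(121824 - V{\left(-456,-375 \right)}\right) - 360886\right) \left(j{\left(433 \right)} + 415763\right) = \left(\left(121824 - \left(-375\right)^{2}\right) - 360886\right) \left(2 \cdot 433 \left(4 + 433\right) + 415763\right) = \left(\left(121824 - 140625\right) - 360886\right) \left(2 \cdot 433 \cdot 437 + 415763\right) = \left(\left(121824 - 140625\right) - 360886\right) \left(378442 + 415763\right) = \left(-18801 - 360886\right) 794205 = \left(-379687\right) 794205 = -301549313835$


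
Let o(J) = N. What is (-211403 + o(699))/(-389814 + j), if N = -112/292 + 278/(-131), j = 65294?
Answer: 106403729/163336040 ≈ 0.65144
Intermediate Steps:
N = -23962/9563 (N = -112*1/292 + 278*(-1/131) = -28/73 - 278/131 = -23962/9563 ≈ -2.5057)
o(J) = -23962/9563
(-211403 + o(699))/(-389814 + j) = (-211403 - 23962/9563)/(-389814 + 65294) = -2021670851/9563/(-324520) = -2021670851/9563*(-1/324520) = 106403729/163336040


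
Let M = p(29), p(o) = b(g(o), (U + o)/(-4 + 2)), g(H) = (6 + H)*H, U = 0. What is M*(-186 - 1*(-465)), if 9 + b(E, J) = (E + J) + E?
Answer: 1119627/2 ≈ 5.5981e+5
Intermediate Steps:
g(H) = H*(6 + H)
b(E, J) = -9 + J + 2*E (b(E, J) = -9 + ((E + J) + E) = -9 + (J + 2*E) = -9 + J + 2*E)
p(o) = -9 - o/2 + 2*o*(6 + o) (p(o) = -9 + (0 + o)/(-4 + 2) + 2*(o*(6 + o)) = -9 + o/(-2) + 2*o*(6 + o) = -9 + o*(-½) + 2*o*(6 + o) = -9 - o/2 + 2*o*(6 + o))
M = 4013/2 (M = -9 - ½*29 + 2*29*(6 + 29) = -9 - 29/2 + 2*29*35 = -9 - 29/2 + 2030 = 4013/2 ≈ 2006.5)
M*(-186 - 1*(-465)) = 4013*(-186 - 1*(-465))/2 = 4013*(-186 + 465)/2 = (4013/2)*279 = 1119627/2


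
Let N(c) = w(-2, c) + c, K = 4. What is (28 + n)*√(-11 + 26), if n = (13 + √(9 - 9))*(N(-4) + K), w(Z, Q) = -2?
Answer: 2*√15 ≈ 7.7460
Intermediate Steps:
N(c) = -2 + c
n = -26 (n = (13 + √(9 - 9))*((-2 - 4) + 4) = (13 + √0)*(-6 + 4) = (13 + 0)*(-2) = 13*(-2) = -26)
(28 + n)*√(-11 + 26) = (28 - 26)*√(-11 + 26) = 2*√15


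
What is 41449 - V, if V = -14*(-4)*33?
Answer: 39601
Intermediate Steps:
V = 1848 (V = 56*33 = 1848)
41449 - V = 41449 - 1*1848 = 41449 - 1848 = 39601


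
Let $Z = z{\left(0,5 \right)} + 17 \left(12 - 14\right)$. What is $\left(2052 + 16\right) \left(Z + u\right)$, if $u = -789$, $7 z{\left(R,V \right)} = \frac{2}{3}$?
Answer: $- \frac{35737108}{21} \approx -1.7018 \cdot 10^{6}$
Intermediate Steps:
$z{\left(R,V \right)} = \frac{2}{21}$ ($z{\left(R,V \right)} = \frac{2 \cdot \frac{1}{3}}{7} = \frac{1}{7} \cdot \frac{2}{3} = \frac{2}{21}$)
$Z = - \frac{712}{21}$ ($Z = \frac{2}{21} + 17 \left(12 - 14\right) = \frac{2}{21} + 17 \left(-2\right) = \frac{2}{21} - 34 = - \frac{712}{21} \approx -33.905$)
$\left(2052 + 16\right) \left(Z + u\right) = \left(2052 + 16\right) \left(- \frac{712}{21} - 789\right) = 2068 \left(- \frac{17281}{21}\right) = - \frac{35737108}{21}$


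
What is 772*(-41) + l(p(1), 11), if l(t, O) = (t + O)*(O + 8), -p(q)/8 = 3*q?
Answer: -31899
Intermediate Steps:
p(q) = -24*q
l(t, O) = (8 + O)*(O + t) (l(t, O) = (O + t)*(8 + O) = (8 + O)*(O + t))
772*(-41) + l(p(1), 11) = 772*(-41) + (11² + 8*11 + 8*(-24*1) + 11*(-24*1)) = -31652 + (121 + 88 + 8*(-24) + 11*(-24)) = -31652 + (121 + 88 - 192 - 264) = -31652 - 247 = -31899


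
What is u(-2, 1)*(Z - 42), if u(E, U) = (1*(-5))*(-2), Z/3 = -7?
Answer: -630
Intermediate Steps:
Z = -21 (Z = 3*(-7) = -21)
u(E, U) = 10 (u(E, U) = -5*(-2) = 10)
u(-2, 1)*(Z - 42) = 10*(-21 - 42) = 10*(-63) = -630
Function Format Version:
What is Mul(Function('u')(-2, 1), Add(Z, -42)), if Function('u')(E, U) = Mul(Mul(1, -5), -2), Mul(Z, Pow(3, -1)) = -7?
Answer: -630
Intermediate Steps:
Z = -21 (Z = Mul(3, -7) = -21)
Function('u')(E, U) = 10 (Function('u')(E, U) = Mul(-5, -2) = 10)
Mul(Function('u')(-2, 1), Add(Z, -42)) = Mul(10, Add(-21, -42)) = Mul(10, -63) = -630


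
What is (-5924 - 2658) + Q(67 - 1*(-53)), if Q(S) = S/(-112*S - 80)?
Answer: -2900719/338 ≈ -8582.0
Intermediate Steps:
Q(S) = S/(-80 - 112*S)
(-5924 - 2658) + Q(67 - 1*(-53)) = (-5924 - 2658) - (67 - 1*(-53))/(80 + 112*(67 - 1*(-53))) = -8582 - (67 + 53)/(80 + 112*(67 + 53)) = -8582 - 1*120/(80 + 112*120) = -8582 - 1*120/(80 + 13440) = -8582 - 1*120/13520 = -8582 - 1*120*1/13520 = -8582 - 3/338 = -2900719/338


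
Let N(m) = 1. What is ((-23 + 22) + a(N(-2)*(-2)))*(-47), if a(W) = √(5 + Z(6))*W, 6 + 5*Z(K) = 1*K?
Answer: 47 + 94*√5 ≈ 257.19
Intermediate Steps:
Z(K) = -6/5 + K/5 (Z(K) = -6/5 + (1*K)/5 = -6/5 + K/5)
a(W) = W*√5 (a(W) = √(5 + (-6/5 + (⅕)*6))*W = √(5 + (-6/5 + 6/5))*W = √(5 + 0)*W = √5*W = W*√5)
((-23 + 22) + a(N(-2)*(-2)))*(-47) = ((-23 + 22) + (1*(-2))*√5)*(-47) = (-1 - 2*√5)*(-47) = 47 + 94*√5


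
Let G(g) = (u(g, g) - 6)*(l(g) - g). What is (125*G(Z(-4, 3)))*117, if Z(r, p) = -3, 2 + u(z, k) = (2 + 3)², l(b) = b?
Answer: 0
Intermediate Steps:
u(z, k) = 23 (u(z, k) = -2 + (2 + 3)² = -2 + 5² = -2 + 25 = 23)
G(g) = 0 (G(g) = (23 - 6)*(g - g) = 17*0 = 0)
(125*G(Z(-4, 3)))*117 = (125*0)*117 = 0*117 = 0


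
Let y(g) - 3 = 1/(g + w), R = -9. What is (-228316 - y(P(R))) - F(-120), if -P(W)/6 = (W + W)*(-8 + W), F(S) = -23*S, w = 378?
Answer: -336913181/1458 ≈ -2.3108e+5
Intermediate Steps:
P(W) = -12*W*(-8 + W) (P(W) = -6*(W + W)*(-8 + W) = -6*2*W*(-8 + W) = -12*W*(-8 + W))
y(g) = 3 + 1/(378 + g) (y(g) = 3 + 1/(g + 378) = 3 + 1/(378 + g))
(-228316 - y(P(R))) - F(-120) = (-228316 - (1135 + 3*(12*(-9)*(8 - 1*(-9))))/(378 + 12*(-9)*(8 - 1*(-9)))) - (-23)*(-120) = (-228316 - (1135 + 3*(12*(-9)*(8 + 9)))/(378 + 12*(-9)*(8 + 9))) - 1*2760 = (-228316 - (1135 + 3*(12*(-9)*17))/(378 + 12*(-9)*17)) - 2760 = (-228316 - (1135 + 3*(-1836))/(378 - 1836)) - 2760 = (-228316 - (1135 - 5508)/(-1458)) - 2760 = (-228316 - (-1)*(-4373)/1458) - 2760 = (-228316 - 1*4373/1458) - 2760 = (-228316 - 4373/1458) - 2760 = -332889101/1458 - 2760 = -336913181/1458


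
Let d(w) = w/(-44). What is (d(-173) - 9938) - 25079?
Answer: -1540575/44 ≈ -35013.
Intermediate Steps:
d(w) = -w/44 (d(w) = w*(-1/44) = -w/44)
(d(-173) - 9938) - 25079 = (-1/44*(-173) - 9938) - 25079 = (173/44 - 9938) - 25079 = -437099/44 - 25079 = -1540575/44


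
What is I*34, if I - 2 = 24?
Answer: 884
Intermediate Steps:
I = 26 (I = 2 + 24 = 26)
I*34 = 26*34 = 884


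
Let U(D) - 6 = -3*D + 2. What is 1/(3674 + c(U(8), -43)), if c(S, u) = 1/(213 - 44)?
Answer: 169/620907 ≈ 0.00027218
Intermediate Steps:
U(D) = 8 - 3*D (U(D) = 6 + (-3*D + 2) = 6 + (2 - 3*D) = 8 - 3*D)
c(S, u) = 1/169
1/(3674 + c(U(8), -43)) = 1/(3674 + 1/169) = 1/(620907/169) = 169/620907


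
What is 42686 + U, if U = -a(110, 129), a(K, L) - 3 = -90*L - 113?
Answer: 54406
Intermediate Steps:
a(K, L) = -110 - 90*L (a(K, L) = 3 + (-90*L - 113) = 3 + (-113 - 90*L) = -110 - 90*L)
U = 11720 (U = -(-110 - 90*129) = -(-110 - 11610) = -1*(-11720) = 11720)
42686 + U = 42686 + 11720 = 54406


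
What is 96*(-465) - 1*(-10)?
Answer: -44630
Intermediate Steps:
96*(-465) - 1*(-10) = -44640 + 10 = -44630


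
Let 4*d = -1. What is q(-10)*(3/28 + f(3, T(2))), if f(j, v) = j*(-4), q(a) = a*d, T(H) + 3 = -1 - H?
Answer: -1665/56 ≈ -29.732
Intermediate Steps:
d = -¼ (d = (¼)*(-1) = -¼ ≈ -0.25000)
T(H) = -4 - H (T(H) = -3 + (-1 - H) = -4 - H)
q(a) = -a/4 (q(a) = a*(-¼) = -a/4)
f(j, v) = -4*j
q(-10)*(3/28 + f(3, T(2))) = (-¼*(-10))*(3/28 - 4*3) = 5*(3*(1/28) - 12)/2 = 5*(3/28 - 12)/2 = (5/2)*(-333/28) = -1665/56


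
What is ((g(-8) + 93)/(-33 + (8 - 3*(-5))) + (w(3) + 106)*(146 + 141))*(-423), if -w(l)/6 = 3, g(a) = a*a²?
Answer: -107010117/10 ≈ -1.0701e+7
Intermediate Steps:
g(a) = a³
w(l) = -18 (w(l) = -6*3 = -18)
((g(-8) + 93)/(-33 + (8 - 3*(-5))) + (w(3) + 106)*(146 + 141))*(-423) = (((-8)³ + 93)/(-33 + (8 - 3*(-5))) + (-18 + 106)*(146 + 141))*(-423) = ((-512 + 93)/(-33 + (8 + 15)) + 88*287)*(-423) = (-419/(-33 + 23) + 25256)*(-423) = (-419/(-10) + 25256)*(-423) = (-419*(-⅒) + 25256)*(-423) = (419/10 + 25256)*(-423) = (252979/10)*(-423) = -107010117/10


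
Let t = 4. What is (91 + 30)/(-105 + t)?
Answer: -121/101 ≈ -1.1980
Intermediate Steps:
(91 + 30)/(-105 + t) = (91 + 30)/(-105 + 4) = 121/(-101) = 121*(-1/101) = -121/101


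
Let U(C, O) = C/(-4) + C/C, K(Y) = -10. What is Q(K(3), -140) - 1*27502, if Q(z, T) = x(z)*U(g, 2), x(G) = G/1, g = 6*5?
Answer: -27437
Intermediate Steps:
g = 30
x(G) = G (x(G) = G*1 = G)
U(C, O) = 1 - C/4 (U(C, O) = C*(-1/4) + 1 = -C/4 + 1 = 1 - C/4)
Q(z, T) = -13*z/2 (Q(z, T) = z*(1 - 1/4*30) = z*(1 - 15/2) = z*(-13/2) = -13*z/2)
Q(K(3), -140) - 1*27502 = -13/2*(-10) - 1*27502 = 65 - 27502 = -27437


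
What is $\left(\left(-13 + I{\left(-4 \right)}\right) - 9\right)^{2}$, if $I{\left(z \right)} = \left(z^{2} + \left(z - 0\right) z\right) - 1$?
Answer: $81$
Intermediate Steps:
$I{\left(z \right)} = -1 + 2 z^{2}$ ($I{\left(z \right)} = \left(z^{2} + \left(z + 0\right) z\right) - 1 = \left(z^{2} + z z\right) - 1 = \left(z^{2} + z^{2}\right) - 1 = 2 z^{2} - 1 = -1 + 2 z^{2}$)
$\left(\left(-13 + I{\left(-4 \right)}\right) - 9\right)^{2} = \left(\left(-13 - \left(1 - 2 \left(-4\right)^{2}\right)\right) - 9\right)^{2} = \left(\left(-13 + \left(-1 + 2 \cdot 16\right)\right) - 9\right)^{2} = \left(\left(-13 + \left(-1 + 32\right)\right) - 9\right)^{2} = \left(\left(-13 + 31\right) - 9\right)^{2} = \left(18 - 9\right)^{2} = 9^{2} = 81$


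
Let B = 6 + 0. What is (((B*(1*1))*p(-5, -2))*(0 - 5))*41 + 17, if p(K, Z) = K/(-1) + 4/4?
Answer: -7363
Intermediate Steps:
p(K, Z) = 1 - K (p(K, Z) = K*(-1) + 4*(¼) = -K + 1 = 1 - K)
B = 6
(((B*(1*1))*p(-5, -2))*(0 - 5))*41 + 17 = (((6*(1*1))*(1 - 1*(-5)))*(0 - 5))*41 + 17 = (((6*1)*(1 + 5))*(-5))*41 + 17 = ((6*6)*(-5))*41 + 17 = (36*(-5))*41 + 17 = -180*41 + 17 = -7380 + 17 = -7363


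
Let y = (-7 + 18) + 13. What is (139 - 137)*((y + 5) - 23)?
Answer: 12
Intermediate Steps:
y = 24 (y = 11 + 13 = 24)
(139 - 137)*((y + 5) - 23) = (139 - 137)*((24 + 5) - 23) = 2*(29 - 23) = 2*6 = 12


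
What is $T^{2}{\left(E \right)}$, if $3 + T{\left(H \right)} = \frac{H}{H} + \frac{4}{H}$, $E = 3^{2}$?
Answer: $\frac{196}{81} \approx 2.4198$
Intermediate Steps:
$E = 9$
$T{\left(H \right)} = -2 + \frac{4}{H}$ ($T{\left(H \right)} = -3 + \left(\frac{H}{H} + \frac{4}{H}\right) = -3 + \left(1 + \frac{4}{H}\right) = -2 + \frac{4}{H}$)
$T^{2}{\left(E \right)} = \left(-2 + \frac{4}{9}\right)^{2} = \left(- \frac{14}{9}\right)^{2} = \frac{196}{81}$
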